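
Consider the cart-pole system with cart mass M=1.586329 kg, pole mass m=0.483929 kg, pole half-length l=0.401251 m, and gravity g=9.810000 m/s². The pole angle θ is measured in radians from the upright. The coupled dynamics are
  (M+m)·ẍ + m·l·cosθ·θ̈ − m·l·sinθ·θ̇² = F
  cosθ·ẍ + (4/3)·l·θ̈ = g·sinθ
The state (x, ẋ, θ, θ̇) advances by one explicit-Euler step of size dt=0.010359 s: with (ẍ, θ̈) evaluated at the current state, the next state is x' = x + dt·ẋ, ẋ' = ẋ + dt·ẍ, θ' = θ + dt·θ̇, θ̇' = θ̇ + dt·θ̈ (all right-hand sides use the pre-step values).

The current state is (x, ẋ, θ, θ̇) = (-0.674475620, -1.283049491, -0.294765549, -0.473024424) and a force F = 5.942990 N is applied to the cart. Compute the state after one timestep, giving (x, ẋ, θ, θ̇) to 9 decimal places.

sinθ=-0.290515519, cosθ=0.956870280
temp = (F + m·l·θ̇²·sinθ)/(M+m) = (5.942990 + -0.012622176)/2.070258 = 2.864554961
θ̈ = (g·sinθ − cosθ·temp)/(l·(4/3 − m·cos²θ/(M+m))) = -12.448604239
ẍ = temp − m·l·θ̈·cosθ/(M+m) = 3.981796388
Euler: x'=-0.674475620+0.010359·-1.283049491=-0.687766730, ẋ'=-1.283049491+0.010359·3.981796388=-1.241802062
       θ'=-0.294765549+0.010359·-0.473024424=-0.299665609, θ̇'=-0.473024424+0.010359·-12.448604239=-0.601979515

(-0.687766730, -1.241802062, -0.299665609, -0.601979515)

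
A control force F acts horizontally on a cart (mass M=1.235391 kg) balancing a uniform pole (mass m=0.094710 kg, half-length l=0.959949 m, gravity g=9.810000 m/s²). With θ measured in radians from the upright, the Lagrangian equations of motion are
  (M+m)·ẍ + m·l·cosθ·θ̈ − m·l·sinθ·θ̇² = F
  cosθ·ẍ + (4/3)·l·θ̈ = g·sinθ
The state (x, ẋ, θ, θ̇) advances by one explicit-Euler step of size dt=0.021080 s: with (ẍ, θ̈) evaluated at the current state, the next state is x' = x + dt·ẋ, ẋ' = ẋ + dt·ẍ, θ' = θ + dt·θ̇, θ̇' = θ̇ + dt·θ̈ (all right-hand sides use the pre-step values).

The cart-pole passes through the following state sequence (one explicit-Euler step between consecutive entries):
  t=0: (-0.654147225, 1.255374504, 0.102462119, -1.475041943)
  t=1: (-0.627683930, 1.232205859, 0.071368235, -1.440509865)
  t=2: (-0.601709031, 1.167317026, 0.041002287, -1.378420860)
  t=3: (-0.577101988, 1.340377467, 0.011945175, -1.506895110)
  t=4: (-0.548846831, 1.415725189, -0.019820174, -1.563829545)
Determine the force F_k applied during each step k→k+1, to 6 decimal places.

F_0 = -1.333969 N
F_1 = -3.840689 N
F_2 = 10.359011 N
F_3 = 4.506270 N

step 0→1:
  ẍ = (ẋ'−ẋ)/dt = (1.232205859−1.255374504)/0.021080 = -1.099082
  θ̈ = (θ̇'−θ̇)/dt = (-1.440509865−-1.475041943)/0.021080 = 1.638144
  sinθ=0.102283, cosθ=0.994755
  F = (M+m)·ẍ + m·l·cosθ·θ̈ − m·l·sinθ·θ̇² = -1.461890 + 0.148154 − 0.020233 = -1.333969
step 1→2:
  ẍ = (ẋ'−ẋ)/dt = (1.167317026−1.232205859)/0.021080 = -3.078218
  θ̈ = (θ̇'−θ̇)/dt = (-1.378420860−-1.440509865)/0.021080 = 2.945399
  sinθ=0.071308, cosθ=0.997454
  F = (M+m)·ẍ + m·l·cosθ·θ̈ − m·l·sinθ·θ̇² = -4.094341 + 0.267104 − 0.013453 = -3.840689
step 2→3:
  ẍ = (ẋ'−ẋ)/dt = (1.340377467−1.167317026)/0.021080 = 8.209698
  θ̈ = (θ̇'−θ̇)/dt = (-1.506895110−-1.378420860)/0.021080 = -6.094604
  sinθ=0.040991, cosθ=0.999160
  F = (M+m)·ẍ + m·l·cosθ·θ̈ − m·l·sinθ·θ̇² = 10.919728 + -0.553636 − 0.007081 = 10.359011
step 3→4:
  ẍ = (ẋ'−ẋ)/dt = (1.415725189−1.340377467)/0.021080 = 3.574370
  θ̈ = (θ̇'−θ̇)/dt = (-1.563829545−-1.506895110)/0.021080 = -2.700875
  sinθ=0.011945, cosθ=0.999929
  F = (M+m)·ẍ + m·l·cosθ·θ̈ − m·l·sinθ·θ̇² = 4.754273 + -0.245537 − 0.002466 = 4.506270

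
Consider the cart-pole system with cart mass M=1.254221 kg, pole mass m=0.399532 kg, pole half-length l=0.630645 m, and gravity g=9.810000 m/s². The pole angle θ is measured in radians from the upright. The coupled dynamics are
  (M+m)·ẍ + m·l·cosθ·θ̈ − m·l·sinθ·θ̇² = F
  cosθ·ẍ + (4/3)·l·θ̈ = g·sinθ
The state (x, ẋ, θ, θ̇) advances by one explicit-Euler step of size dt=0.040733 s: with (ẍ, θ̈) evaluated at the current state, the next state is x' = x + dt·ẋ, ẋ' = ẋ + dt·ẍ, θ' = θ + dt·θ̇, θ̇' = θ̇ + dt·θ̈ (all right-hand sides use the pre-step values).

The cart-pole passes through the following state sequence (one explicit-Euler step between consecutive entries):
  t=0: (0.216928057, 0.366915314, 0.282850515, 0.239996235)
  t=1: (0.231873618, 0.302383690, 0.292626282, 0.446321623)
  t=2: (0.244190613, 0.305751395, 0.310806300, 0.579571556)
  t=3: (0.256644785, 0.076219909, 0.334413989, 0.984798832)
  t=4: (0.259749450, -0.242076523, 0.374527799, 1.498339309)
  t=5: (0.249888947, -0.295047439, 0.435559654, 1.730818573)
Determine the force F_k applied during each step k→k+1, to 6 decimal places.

F_0 = -1.398467 N
F_1 = 0.911457 N
F_2 = -6.958301 N
F_3 = -10.002344 N
F_4 = -1.019182 N

step 0→1:
  ẍ = (ẋ'−ẋ)/dt = (0.302383690−0.366915314)/0.040733 = -1.584259
  θ̈ = (θ̇'−θ̇)/dt = (0.446321623−0.239996235)/0.040733 = 5.065313
  sinθ=0.279094, cosθ=0.960264
  F = (M+m)·ẍ + m·l·cosθ·θ̈ − m·l·sinθ·θ̇² = -2.619973 + 1.225557 − 0.004050 = -1.398467
step 1→2:
  ẍ = (ẋ'−ẋ)/dt = (0.305751395−0.302383690)/0.040733 = 0.082678
  θ̈ = (θ̇'−θ̇)/dt = (0.579571556−0.446321623)/0.040733 = 3.271302
  sinθ=0.288468, cosθ=0.957490
  F = (M+m)·ẍ + m·l·cosθ·θ̈ − m·l·sinθ·θ̇² = 0.136728 + 0.789207 − 0.014479 = 0.911457
step 2→3:
  ẍ = (ẋ'−ẋ)/dt = (0.076219909−0.305751395)/0.040733 = -5.635025
  θ̈ = (θ̇'−θ̇)/dt = (0.984798832−0.579571556)/0.040733 = 9.948378
  sinθ=0.305826, cosθ=0.952087
  F = (M+m)·ẍ + m·l·cosθ·θ̈ − m·l·sinθ·θ̇² = -9.318940 + 2.386523 − 0.025884 = -6.958301
step 3→4:
  ẍ = (ẋ'−ẋ)/dt = (-0.242076523−0.076219909)/0.040733 = -7.814215
  θ̈ = (θ̇'−θ̇)/dt = (1.498339309−0.984798832)/0.040733 = 12.607480
  sinθ=0.328216, cosθ=0.944603
  F = (M+m)·ẍ + m·l·cosθ·θ̈ − m·l·sinθ·θ̇² = -12.922782 + 3.000641 − 0.080203 = -10.002344
step 4→5:
  ẍ = (ẋ'−ẋ)/dt = (-0.295047439−-0.242076523)/0.040733 = -1.300442
  θ̈ = (θ̇'−θ̇)/dt = (1.730818573−1.498339309)/0.040733 = 5.707394
  sinθ=0.365833, cosθ=0.930680
  F = (M+m)·ẍ + m·l·cosθ·θ̈ − m·l·sinθ·θ̇² = -2.150610 + 1.338366 − 0.206938 = -1.019182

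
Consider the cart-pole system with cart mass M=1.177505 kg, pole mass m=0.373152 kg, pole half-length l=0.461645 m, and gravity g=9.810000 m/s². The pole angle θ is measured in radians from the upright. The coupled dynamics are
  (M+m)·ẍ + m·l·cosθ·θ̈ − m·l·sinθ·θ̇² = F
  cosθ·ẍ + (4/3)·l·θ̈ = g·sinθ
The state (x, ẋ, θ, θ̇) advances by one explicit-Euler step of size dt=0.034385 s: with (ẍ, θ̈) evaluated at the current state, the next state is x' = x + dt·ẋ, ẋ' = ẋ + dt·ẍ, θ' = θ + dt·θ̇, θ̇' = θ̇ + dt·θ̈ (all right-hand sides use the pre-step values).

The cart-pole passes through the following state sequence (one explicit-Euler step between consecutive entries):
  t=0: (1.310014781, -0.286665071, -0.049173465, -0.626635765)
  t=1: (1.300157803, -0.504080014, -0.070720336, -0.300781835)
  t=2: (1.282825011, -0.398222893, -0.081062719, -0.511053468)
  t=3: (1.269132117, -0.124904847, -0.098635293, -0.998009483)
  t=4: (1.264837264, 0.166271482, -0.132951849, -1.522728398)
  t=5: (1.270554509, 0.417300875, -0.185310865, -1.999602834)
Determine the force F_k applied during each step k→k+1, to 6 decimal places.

step 0→1:
  ẍ = (ẋ'−ẋ)/dt = (-0.504080014−-0.286665071)/0.034385 = -6.322959
  θ̈ = (θ̇'−θ̇)/dt = (-0.300781835−-0.626635765)/0.034385 = 9.476630
  sinθ=-0.049154, cosθ=0.998791
  F = (M+m)·ẍ + m·l·cosθ·θ̈ − m·l·sinθ·θ̇² = -9.804741 + 1.630507 − -0.003325 = -8.170909
step 1→2:
  ẍ = (ẋ'−ẋ)/dt = (-0.398222893−-0.504080014)/0.034385 = 3.078584
  θ̈ = (θ̇'−θ̇)/dt = (-0.511053468−-0.300781835)/0.034385 = -6.115214
  sinθ=-0.070661, cosθ=0.997500
  F = (M+m)·ẍ + m·l·cosθ·θ̈ − m·l·sinθ·θ̇² = 4.773828 + -1.050797 − -0.001101 = 3.724133
step 2→3:
  ẍ = (ẋ'−ẋ)/dt = (-0.124904847−-0.398222893)/0.034385 = 7.948758
  θ̈ = (θ̇'−θ̇)/dt = (-0.998009483−-0.511053468)/0.034385 = -14.161873
  sinθ=-0.080974, cosθ=0.996716
  F = (M+m)·ẍ + m·l·cosθ·θ̈ − m·l·sinθ·θ̇² = 12.325797 + -2.431566 − -0.003643 = 9.897874
step 3→4:
  ẍ = (ẋ'−ẋ)/dt = (0.166271482−-0.124904847)/0.034385 = 8.468121
  θ̈ = (θ̇'−θ̇)/dt = (-1.522728398−-0.998009483)/0.034385 = -15.260111
  sinθ=-0.098475, cosθ=0.995139
  F = (M+m)·ẍ + m·l·cosθ·θ̈ − m·l·sinθ·θ̇² = 13.131151 + -2.615987 − -0.016896 = 10.532060
step 4→5:
  ẍ = (ẋ'−ẋ)/dt = (0.417300875−0.166271482)/0.034385 = 7.300549
  θ̈ = (θ̇'−θ̇)/dt = (-1.999602834−-1.522728398)/0.034385 = -13.868676
  sinθ=-0.132561, cosθ=0.991175
  F = (M+m)·ẍ + m·l·cosθ·θ̈ − m·l·sinθ·θ̇² = 11.320648 + -2.367987 − -0.052948 = 9.005610

F_0 = -8.170909 N
F_1 = 3.724133 N
F_2 = 9.897874 N
F_3 = 10.532060 N
F_4 = 9.005610 N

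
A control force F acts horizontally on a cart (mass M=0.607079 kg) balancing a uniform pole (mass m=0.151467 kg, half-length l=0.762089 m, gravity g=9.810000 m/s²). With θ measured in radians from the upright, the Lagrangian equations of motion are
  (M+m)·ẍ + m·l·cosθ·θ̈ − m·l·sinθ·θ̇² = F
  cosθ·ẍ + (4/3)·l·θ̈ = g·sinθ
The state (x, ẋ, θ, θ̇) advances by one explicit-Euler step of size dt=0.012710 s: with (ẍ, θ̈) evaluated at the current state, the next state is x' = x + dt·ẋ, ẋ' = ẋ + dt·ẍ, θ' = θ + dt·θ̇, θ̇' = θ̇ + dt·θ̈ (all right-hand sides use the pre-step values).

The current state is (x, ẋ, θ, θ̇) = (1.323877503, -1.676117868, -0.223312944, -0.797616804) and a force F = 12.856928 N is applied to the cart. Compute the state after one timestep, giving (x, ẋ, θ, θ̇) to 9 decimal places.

sinθ=-0.221461513, cosθ=0.975169113
temp = (F + m·l·θ̇²·sinθ)/(M+m) = (12.856928 + -0.016263371)/0.758546 = 16.927997286
θ̈ = (g·sinθ − cosθ·temp)/(l·(4/3 − m·cos²θ/(M+m))) = -21.436807516
ẍ = temp − m·l·θ̈·cosθ/(M+m) = 20.109130379
Euler: x'=1.323877503+0.012710·-1.676117868=1.302574045, ẋ'=-1.676117868+0.012710·20.109130379=-1.420530821
       θ'=-0.223312944+0.012710·-0.797616804=-0.233450654, θ̇'=-0.797616804+0.012710·-21.436807516=-1.070078628

(1.302574045, -1.420530821, -0.233450654, -1.070078628)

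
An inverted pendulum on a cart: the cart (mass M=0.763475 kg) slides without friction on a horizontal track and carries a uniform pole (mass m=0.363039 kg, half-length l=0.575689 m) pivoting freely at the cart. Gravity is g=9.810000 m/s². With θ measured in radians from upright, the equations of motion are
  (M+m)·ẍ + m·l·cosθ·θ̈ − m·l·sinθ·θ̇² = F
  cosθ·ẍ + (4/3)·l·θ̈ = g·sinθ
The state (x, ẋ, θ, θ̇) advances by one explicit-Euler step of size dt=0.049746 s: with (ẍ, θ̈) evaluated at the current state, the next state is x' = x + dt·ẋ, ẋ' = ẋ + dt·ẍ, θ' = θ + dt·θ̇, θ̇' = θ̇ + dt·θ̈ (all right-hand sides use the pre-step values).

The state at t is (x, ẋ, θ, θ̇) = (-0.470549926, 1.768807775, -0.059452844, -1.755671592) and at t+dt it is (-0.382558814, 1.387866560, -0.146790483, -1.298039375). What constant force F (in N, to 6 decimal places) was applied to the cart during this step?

ẍ = (ẋ'−ẋ)/dt = (1.387866560−1.768807775)/0.049746 = -7.657726
θ̈ = (θ̇'−θ̇)/dt = (-1.298039375−-1.755671592)/0.049746 = 9.199377
sinθ=-0.059418, cosθ=0.998233
F = (M+m)·ẍ + m·l·cosθ·θ̈ − m·l·sinθ·θ̇² = -8.626535 + 1.919250 − -0.038278 = -6.669007

F = -6.669007 N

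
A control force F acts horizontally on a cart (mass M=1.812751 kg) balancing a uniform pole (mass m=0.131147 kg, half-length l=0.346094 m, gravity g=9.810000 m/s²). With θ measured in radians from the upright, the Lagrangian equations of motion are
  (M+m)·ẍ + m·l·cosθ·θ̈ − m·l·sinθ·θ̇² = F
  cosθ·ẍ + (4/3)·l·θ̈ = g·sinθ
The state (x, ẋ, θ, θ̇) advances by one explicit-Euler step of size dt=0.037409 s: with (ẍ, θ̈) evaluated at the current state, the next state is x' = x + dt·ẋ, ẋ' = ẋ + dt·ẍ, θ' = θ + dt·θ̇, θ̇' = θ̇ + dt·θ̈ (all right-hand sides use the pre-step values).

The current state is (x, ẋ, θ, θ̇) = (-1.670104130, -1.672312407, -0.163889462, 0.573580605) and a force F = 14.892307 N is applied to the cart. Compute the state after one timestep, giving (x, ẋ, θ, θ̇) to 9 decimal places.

(-1.732663665, -1.367778806, -0.142432385, -0.207266242)

sinθ=-0.163156775, cosθ=0.986600155
temp = (F + m·l·θ̇²·sinθ)/(M+m) = (14.892307 + -0.002436388)/1.943898 = 7.659800366
θ̈ = (g·sinθ − cosθ·temp)/(l·(4/3 − m·cos²θ/(M+m))) = -20.873234981
ẍ = temp − m·l·θ̈·cosθ/(M+m) = 8.140650675
Euler: x'=-1.670104130+0.037409·-1.672312407=-1.732663665, ẋ'=-1.672312407+0.037409·8.140650675=-1.367778806
       θ'=-0.163889462+0.037409·0.573580605=-0.142432385, θ̇'=0.573580605+0.037409·-20.873234981=-0.207266242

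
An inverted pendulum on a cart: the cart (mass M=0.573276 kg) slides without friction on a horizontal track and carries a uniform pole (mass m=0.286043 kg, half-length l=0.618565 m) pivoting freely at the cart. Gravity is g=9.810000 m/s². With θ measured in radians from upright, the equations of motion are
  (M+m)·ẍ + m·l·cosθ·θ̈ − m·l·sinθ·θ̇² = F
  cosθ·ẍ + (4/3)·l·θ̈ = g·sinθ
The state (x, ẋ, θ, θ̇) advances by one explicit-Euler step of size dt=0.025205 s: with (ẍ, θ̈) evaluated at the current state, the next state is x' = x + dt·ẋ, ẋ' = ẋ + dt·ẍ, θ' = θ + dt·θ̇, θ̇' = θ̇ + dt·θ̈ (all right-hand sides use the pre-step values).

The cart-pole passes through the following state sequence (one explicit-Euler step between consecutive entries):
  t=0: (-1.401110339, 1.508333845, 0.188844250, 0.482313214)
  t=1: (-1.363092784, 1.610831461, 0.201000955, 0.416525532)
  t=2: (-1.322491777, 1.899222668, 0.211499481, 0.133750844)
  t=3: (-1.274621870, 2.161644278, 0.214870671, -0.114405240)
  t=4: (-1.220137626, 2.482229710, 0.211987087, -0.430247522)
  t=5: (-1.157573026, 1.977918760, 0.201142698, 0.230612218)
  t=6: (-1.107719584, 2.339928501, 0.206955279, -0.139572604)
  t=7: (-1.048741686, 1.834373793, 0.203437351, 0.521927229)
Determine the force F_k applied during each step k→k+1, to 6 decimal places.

step 0→1:
  ẍ = (ẋ'−ẋ)/dt = (1.610831461−1.508333845)/0.025205 = 4.066559
  θ̈ = (θ̇'−θ̇)/dt = (0.416525532−0.482313214)/0.025205 = -2.610104
  sinθ=0.187724, cosθ=0.982222
  F = (M+m)·ẍ + m·l·cosθ·θ̈ − m·l·sinθ·θ̇² = 3.494471 + -0.453612 − 0.007727 = 3.033133
step 1→2:
  ẍ = (ẋ'−ẋ)/dt = (1.899222668−1.610831461)/0.025205 = 11.441825
  θ̈ = (θ̇'−θ̇)/dt = (0.133750844−0.416525532)/0.025205 = -11.218992
  sinθ=0.199650, cosθ=0.979867
  F = (M+m)·ẍ + m·l·cosθ·θ̈ − m·l·sinθ·θ̇² = 9.832178 + -1.945081 − 0.006129 = 7.880968
step 2→3:
  ẍ = (ẋ'−ẋ)/dt = (2.161644278−1.899222668)/0.025205 = 10.411490
  θ̈ = (θ̇'−θ̇)/dt = (-0.114405240−0.133750844)/0.025205 = -9.845510
  sinθ=0.209926, cosθ=0.977717
  F = (M+m)·ẍ + m·l·cosθ·θ̈ − m·l·sinθ·θ̇² = 8.946791 + -1.703210 − 0.000664 = 7.242917
step 3→4:
  ẍ = (ẋ'−ẋ)/dt = (2.482229710−2.161644278)/0.025205 = 12.719120
  θ̈ = (θ̇'−θ̇)/dt = (-0.430247522−-0.114405240)/0.025205 = -12.530938
  sinθ=0.213221, cosθ=0.977004
  F = (M+m)·ẍ + m·l·cosθ·θ̈ − m·l·sinθ·θ̇² = 10.929782 + -2.166190 − 0.000494 = 8.763098
step 4→5:
  ẍ = (ẋ'−ẋ)/dt = (1.977918760−2.482229710)/0.025205 = -20.008369
  θ̈ = (θ̇'−θ̇)/dt = (0.230612218−-0.430247522)/0.025205 = 26.219391
  sinθ=0.210403, cosθ=0.977615
  F = (M+m)·ẍ + m·l·cosθ·θ̈ − m·l·sinθ·θ̇² = -17.193572 + 4.535310 − 0.006891 = -12.665153
step 5→6:
  ẍ = (ẋ'−ẋ)/dt = (2.339928501−1.977918760)/0.025205 = 14.362616
  θ̈ = (θ̇'−θ̇)/dt = (-0.139572604−0.230612218)/0.025205 = -14.686960
  sinθ=0.199789, cosθ=0.979839
  F = (M+m)·ẍ + m·l·cosθ·θ̈ − m·l·sinθ·θ̇² = 12.342069 + -2.546263 − 0.001880 = 9.793926
step 6→7:
  ẍ = (ẋ'−ẋ)/dt = (1.834373793−2.339928501)/0.025205 = -20.057715
  θ̈ = (θ̇'−θ̇)/dt = (0.521927229−-0.139572604)/0.025205 = 26.244786
  sinθ=0.205481, cosθ=0.978661
  F = (M+m)·ẍ + m·l·cosθ·θ̈ − m·l·sinθ·θ̇² = -17.235976 + 4.544562 − 0.000708 = -12.692122

F_0 = 3.033133 N
F_1 = 7.880968 N
F_2 = 7.242917 N
F_3 = 8.763098 N
F_4 = -12.665153 N
F_5 = 9.793926 N
F_6 = -12.692122 N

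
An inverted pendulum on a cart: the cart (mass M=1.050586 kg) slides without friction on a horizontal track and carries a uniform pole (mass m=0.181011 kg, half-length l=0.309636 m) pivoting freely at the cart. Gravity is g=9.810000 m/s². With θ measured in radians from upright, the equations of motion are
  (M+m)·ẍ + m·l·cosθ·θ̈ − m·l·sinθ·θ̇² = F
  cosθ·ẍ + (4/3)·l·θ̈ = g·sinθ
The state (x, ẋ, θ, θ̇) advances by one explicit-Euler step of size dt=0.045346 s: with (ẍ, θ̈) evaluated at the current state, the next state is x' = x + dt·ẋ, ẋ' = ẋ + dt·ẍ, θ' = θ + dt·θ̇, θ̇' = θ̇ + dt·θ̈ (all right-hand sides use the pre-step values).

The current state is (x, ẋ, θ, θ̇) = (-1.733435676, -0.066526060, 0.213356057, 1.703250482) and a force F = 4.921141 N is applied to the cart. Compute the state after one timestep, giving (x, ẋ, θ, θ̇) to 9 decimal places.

sinθ=0.211741047, cosθ=0.977325805
temp = (F + m·l·θ̇²·sinθ)/(M+m) = (4.921141 + 0.034428533)/1.231597 = 4.023694060
θ̈ = (g·sinθ − cosθ·temp)/(l·(4/3 − m·cos²θ/(M+m))) = -5.022683381
ẍ = temp − m·l·θ̈·cosθ/(M+m) = 4.247083665
Euler: x'=-1.733435676+0.045346·-0.066526060=-1.736452367, ẋ'=-0.066526060+0.045346·4.247083665=0.126062196
       θ'=0.213356057+0.045346·1.703250482=0.290591653, θ̇'=1.703250482+0.045346·-5.022683381=1.475491881

(-1.736452367, 0.126062196, 0.290591653, 1.475491881)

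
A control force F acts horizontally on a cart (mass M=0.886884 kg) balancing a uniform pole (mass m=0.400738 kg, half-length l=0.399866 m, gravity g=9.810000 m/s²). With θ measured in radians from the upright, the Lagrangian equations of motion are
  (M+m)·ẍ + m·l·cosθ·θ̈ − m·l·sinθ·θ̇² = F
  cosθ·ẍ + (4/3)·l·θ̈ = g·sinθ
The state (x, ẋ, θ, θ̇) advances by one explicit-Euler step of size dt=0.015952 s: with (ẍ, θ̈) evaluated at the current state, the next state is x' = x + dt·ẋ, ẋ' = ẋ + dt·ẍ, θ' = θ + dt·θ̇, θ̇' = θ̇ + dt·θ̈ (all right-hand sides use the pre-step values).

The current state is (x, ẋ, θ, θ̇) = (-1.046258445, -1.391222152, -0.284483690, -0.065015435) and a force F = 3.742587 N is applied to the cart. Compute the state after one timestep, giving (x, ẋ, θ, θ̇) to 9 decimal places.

(-1.068451221, -1.319622759, -0.285520816, -0.276290177)

sinθ=-0.280661931, cosθ=0.959806689
temp = (F + m·l·θ̇²·sinθ)/(M+m) = (3.742587 + -0.000190104)/1.287622 = 2.906440629
θ̈ = (g·sinθ − cosθ·temp)/(l·(4/3 − m·cos²θ/(M+m))) = -13.244404594
ẍ = temp − m·l·θ̈·cosθ/(M+m) = 4.488427329
Euler: x'=-1.046258445+0.015952·-1.391222152=-1.068451221, ẋ'=-1.391222152+0.015952·4.488427329=-1.319622759
       θ'=-0.284483690+0.015952·-0.065015435=-0.285520816, θ̇'=-0.065015435+0.015952·-13.244404594=-0.276290177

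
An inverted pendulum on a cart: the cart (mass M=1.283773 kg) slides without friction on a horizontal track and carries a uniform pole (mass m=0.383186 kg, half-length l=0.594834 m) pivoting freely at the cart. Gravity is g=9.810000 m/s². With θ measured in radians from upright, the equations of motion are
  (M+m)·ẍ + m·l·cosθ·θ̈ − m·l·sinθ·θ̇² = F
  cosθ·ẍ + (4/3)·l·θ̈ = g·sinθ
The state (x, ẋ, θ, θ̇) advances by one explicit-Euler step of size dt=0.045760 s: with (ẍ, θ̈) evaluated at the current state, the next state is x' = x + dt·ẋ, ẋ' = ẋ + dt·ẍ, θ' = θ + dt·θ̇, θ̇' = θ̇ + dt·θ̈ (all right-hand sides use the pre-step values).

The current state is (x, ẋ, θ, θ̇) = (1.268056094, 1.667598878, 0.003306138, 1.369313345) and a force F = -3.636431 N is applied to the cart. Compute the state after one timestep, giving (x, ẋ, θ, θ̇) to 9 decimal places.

sinθ=0.003306132, cosθ=0.999994535
temp = (F + m·l·θ̇²·sinθ)/(M+m) = (-3.636431 + 0.001412965)/1.666959 = -2.180628339
θ̈ = (g·sinθ − cosθ·temp)/(l·(4/3 − m·cos²θ/(M+m))) = 3.371607157
ẍ = temp − m·l·θ̈·cosθ/(M+m) = -2.641643378
Euler: x'=1.268056094+0.045760·1.667598878=1.344365419, ẋ'=1.667598878+0.045760·-2.641643378=1.546717277
       θ'=0.003306138+0.045760·1.369313345=0.065965917, θ̇'=1.369313345+0.045760·3.371607157=1.523598089

(1.344365419, 1.546717277, 0.065965917, 1.523598089)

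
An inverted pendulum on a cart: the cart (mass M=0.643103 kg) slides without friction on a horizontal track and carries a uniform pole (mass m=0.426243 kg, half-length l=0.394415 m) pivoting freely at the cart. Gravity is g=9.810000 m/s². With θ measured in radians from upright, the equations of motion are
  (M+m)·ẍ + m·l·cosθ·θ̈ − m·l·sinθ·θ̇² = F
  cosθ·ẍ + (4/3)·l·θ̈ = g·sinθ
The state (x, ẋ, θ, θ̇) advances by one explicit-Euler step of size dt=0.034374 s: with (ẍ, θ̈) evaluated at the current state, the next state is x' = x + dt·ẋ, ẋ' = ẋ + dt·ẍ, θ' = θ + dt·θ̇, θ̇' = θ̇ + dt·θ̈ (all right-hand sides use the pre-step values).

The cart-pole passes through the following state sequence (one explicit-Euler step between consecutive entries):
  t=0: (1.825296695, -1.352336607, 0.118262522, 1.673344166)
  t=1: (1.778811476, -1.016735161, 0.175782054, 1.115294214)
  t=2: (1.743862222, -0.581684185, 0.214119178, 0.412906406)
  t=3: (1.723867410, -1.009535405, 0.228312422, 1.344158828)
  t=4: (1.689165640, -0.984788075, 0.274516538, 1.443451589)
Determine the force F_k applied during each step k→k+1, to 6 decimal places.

step 0→1:
  ẍ = (ẋ'−ẋ)/dt = (-1.016735161−-1.352336607)/0.034374 = 9.763235
  θ̈ = (θ̇'−θ̇)/dt = (1.115294214−1.673344166)/0.034374 = -16.234653
  sinθ=0.117987, cosθ=0.993015
  F = (M+m)·ẍ + m·l·cosθ·θ̈ − m·l·sinθ·θ̇² = 10.440276 + -2.710251 − 0.055541 = 7.674484
step 1→2:
  ẍ = (ẋ'−ẋ)/dt = (-0.581684185−-1.016735161)/0.034374 = 12.656397
  θ̈ = (θ̇'−θ̇)/dt = (0.412906406−1.115294214)/0.034374 = -20.433694
  sinθ=0.174878, cosθ=0.984590
  F = (M+m)·ẍ + m·l·cosθ·θ̈ − m·l·sinθ·θ̇² = 13.534067 + -3.382307 − 0.036570 = 10.115190
step 2→3:
  ẍ = (ẋ'−ẋ)/dt = (-1.009535405−-0.581684185)/0.034374 = -12.446943
  θ̈ = (θ̇'−θ̇)/dt = (1.344158828−0.412906406)/0.034374 = 27.091768
  sinθ=0.212487, cosθ=0.977164
  F = (M+m)·ẍ + m·l·cosθ·θ̈ − m·l·sinθ·θ̇² = -13.310089 + 4.450568 − 0.006090 = -8.865611
step 3→4:
  ẍ = (ẋ'−ẋ)/dt = (-0.984788075−-1.009535405)/0.034374 = 0.719943
  θ̈ = (θ̇'−θ̇)/dt = (1.443451589−1.344158828)/0.034374 = 2.888601
  sinθ=0.226334, cosθ=0.974050
  F = (M+m)·ẍ + m·l·cosθ·θ̈ − m·l·sinθ·θ̇² = 0.769868 + 0.473020 − 0.068748 = 1.174140

F_0 = 7.674484 N
F_1 = 10.115190 N
F_2 = -8.865611 N
F_3 = 1.174140 N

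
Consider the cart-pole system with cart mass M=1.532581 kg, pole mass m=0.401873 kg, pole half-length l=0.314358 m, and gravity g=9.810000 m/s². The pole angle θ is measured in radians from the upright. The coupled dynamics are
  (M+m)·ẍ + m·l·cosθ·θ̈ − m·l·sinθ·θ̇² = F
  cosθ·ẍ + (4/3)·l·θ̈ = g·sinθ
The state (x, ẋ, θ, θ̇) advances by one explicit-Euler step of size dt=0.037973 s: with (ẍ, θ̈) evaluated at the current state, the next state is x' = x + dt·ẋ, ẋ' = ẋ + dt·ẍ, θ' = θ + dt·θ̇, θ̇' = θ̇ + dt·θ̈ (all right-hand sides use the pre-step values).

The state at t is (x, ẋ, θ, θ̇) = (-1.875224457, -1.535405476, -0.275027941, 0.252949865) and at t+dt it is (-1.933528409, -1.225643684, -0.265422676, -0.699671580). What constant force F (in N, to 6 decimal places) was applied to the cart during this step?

ẍ = (ẋ'−ẋ)/dt = (-1.225643684−-1.535405476)/0.037973 = 8.157422
θ̈ = (θ̇'−θ̇)/dt = (-0.699671580−0.252949865)/0.037973 = -25.086810
sinθ=-0.271574, cosθ=0.962418
F = (M+m)·ẍ + m·l·cosθ·θ̈ − m·l·sinθ·θ̇² = 15.780158 + -3.050158 − -0.002195 = 12.732195

F = 12.732195 N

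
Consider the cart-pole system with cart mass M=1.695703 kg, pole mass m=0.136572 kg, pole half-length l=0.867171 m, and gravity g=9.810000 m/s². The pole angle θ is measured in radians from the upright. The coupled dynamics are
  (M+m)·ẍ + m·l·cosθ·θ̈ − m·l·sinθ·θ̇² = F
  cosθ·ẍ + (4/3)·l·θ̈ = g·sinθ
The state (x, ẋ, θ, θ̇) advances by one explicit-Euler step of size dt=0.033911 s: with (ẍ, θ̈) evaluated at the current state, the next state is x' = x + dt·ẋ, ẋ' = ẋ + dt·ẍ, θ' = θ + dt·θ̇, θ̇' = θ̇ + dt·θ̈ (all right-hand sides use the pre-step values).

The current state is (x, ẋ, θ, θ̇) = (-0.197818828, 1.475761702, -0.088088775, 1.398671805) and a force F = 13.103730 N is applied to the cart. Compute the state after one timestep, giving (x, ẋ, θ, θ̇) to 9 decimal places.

sinθ=-0.087974896, cosθ=0.996122692
temp = (F + m·l·θ̇²·sinθ)/(M+m) = (13.103730 + -0.020382470)/1.832275 = 7.140493392
θ̈ = (g·sinθ − cosθ·temp)/(l·(4/3 − m·cos²θ/(M+m))) = -7.303268182
ẍ = temp − m·l·θ̈·cosθ/(M+m) = 7.610718528
Euler: x'=-0.197818828+0.033911·1.475761702=-0.147774273, ẋ'=1.475761702+0.033911·7.610718528=1.733848778
       θ'=-0.088088775+0.033911·1.398671805=-0.040658415, θ̇'=1.398671805+0.033911·-7.303268182=1.151010678

(-0.147774273, 1.733848778, -0.040658415, 1.151010678)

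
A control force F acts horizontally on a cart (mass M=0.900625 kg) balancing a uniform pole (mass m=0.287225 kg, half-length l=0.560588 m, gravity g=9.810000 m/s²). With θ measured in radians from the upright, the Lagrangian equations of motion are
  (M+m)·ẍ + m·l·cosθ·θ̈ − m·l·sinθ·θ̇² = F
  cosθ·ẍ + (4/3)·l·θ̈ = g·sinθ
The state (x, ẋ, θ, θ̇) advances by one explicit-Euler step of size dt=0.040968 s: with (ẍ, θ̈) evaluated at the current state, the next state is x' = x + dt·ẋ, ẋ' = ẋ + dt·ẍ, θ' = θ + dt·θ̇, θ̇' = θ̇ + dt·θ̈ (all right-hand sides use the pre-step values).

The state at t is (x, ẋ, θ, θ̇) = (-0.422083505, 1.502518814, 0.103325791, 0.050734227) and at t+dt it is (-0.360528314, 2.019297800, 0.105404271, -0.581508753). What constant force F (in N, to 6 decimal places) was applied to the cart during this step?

ẍ = (ẋ'−ẋ)/dt = (2.019297800−1.502518814)/0.040968 = 12.614211
θ̈ = (θ̇'−θ̇)/dt = (-0.581508753−0.050734227)/0.040968 = -15.432605
sinθ=0.103142, cosθ=0.994667
F = (M+m)·ẍ + m·l·cosθ·θ̈ − m·l·sinθ·θ̇² = 14.983790 + -2.471626 − 0.000043 = 12.512121

F = 12.512121 N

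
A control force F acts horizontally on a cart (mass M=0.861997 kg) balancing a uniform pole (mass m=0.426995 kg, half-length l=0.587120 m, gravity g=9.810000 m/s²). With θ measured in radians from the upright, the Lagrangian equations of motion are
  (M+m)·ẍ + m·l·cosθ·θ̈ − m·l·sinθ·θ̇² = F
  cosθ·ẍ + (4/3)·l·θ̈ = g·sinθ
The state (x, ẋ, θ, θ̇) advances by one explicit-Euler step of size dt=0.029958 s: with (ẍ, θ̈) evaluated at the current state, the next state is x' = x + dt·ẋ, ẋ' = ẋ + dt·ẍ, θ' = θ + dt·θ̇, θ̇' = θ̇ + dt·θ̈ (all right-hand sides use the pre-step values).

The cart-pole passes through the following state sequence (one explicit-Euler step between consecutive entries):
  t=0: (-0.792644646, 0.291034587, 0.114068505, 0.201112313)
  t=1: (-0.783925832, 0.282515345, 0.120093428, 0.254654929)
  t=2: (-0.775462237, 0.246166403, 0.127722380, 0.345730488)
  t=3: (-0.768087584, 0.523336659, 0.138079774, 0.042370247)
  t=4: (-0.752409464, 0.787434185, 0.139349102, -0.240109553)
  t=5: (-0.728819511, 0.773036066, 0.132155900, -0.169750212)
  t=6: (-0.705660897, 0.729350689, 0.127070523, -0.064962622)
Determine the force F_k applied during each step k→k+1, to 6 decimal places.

F_0 = 0.077440 N
F_1 = -0.809263 N
F_2 = 9.403958 N
F_3 = 9.021792 N
F_4 = -0.038430 N
F_5 = -1.011340 N

step 0→1:
  ẍ = (ẋ'−ẋ)/dt = (0.282515345−0.291034587)/0.029958 = -0.284373
  θ̈ = (θ̇'−θ̇)/dt = (0.254654929−0.201112313)/0.029958 = 1.787256
  sinθ=0.113821, cosθ=0.993501
  F = (M+m)·ẍ + m·l·cosθ·θ̈ − m·l·sinθ·θ̇² = -0.366554 + 0.445148 − 0.001154 = 0.077440
step 1→2:
  ẍ = (ẋ'−ẋ)/dt = (0.246166403−0.282515345)/0.029958 = -1.213330
  θ̈ = (θ̇'−θ̇)/dt = (0.345730488−0.254654929)/0.029958 = 3.040108
  sinθ=0.119805, cosθ=0.992797
  F = (M+m)·ẍ + m·l·cosθ·θ̈ − m·l·sinθ·θ̇² = -1.563973 + 0.756658 − 0.001948 = -0.809263
step 2→3:
  ẍ = (ẋ'−ẋ)/dt = (0.523336659−0.246166403)/0.029958 = 9.251961
  θ̈ = (θ̇'−θ̇)/dt = (0.042370247−0.345730488)/0.029958 = -10.126185
  sinθ=0.127375, cosθ=0.991855
  F = (M+m)·ẍ + m·l·cosθ·θ̈ − m·l·sinθ·θ̇² = 11.925704 + -2.517929 − 0.003817 = 9.403958
step 3→4:
  ẍ = (ẋ'−ẋ)/dt = (0.787434185−0.523336659)/0.029958 = 8.815593
  θ̈ = (θ̇'−θ̇)/dt = (-0.240109553−0.042370247)/0.029958 = -9.429194
  sinθ=0.137641, cosθ=0.990482
  F = (M+m)·ẍ + m·l·cosθ·θ̈ − m·l·sinθ·θ̇² = 11.363228 + -2.341375 − 0.000062 = 9.021792
step 4→5:
  ẍ = (ẋ'−ẋ)/dt = (0.773036066−0.787434185)/0.029958 = -0.480610
  θ̈ = (θ̇'−θ̇)/dt = (-0.169750212−-0.240109553)/0.029958 = 2.348599
  sinθ=0.138899, cosθ=0.990307
  F = (M+m)·ẍ + m·l·cosθ·θ̈ − m·l·sinθ·θ̇² = -0.619503 + 0.583080 − 0.002008 = -0.038430
step 5→6:
  ẍ = (ẋ'−ẋ)/dt = (0.729350689−0.773036066)/0.029958 = -1.458221
  θ̈ = (θ̇'−θ̇)/dt = (-0.064962622−-0.169750212)/0.029958 = 3.497817
  sinθ=0.131772, cosθ=0.991280
  F = (M+m)·ẍ + m·l·cosθ·θ̈ − m·l·sinθ·θ̇² = -1.879635 + 0.869247 − 0.000952 = -1.011340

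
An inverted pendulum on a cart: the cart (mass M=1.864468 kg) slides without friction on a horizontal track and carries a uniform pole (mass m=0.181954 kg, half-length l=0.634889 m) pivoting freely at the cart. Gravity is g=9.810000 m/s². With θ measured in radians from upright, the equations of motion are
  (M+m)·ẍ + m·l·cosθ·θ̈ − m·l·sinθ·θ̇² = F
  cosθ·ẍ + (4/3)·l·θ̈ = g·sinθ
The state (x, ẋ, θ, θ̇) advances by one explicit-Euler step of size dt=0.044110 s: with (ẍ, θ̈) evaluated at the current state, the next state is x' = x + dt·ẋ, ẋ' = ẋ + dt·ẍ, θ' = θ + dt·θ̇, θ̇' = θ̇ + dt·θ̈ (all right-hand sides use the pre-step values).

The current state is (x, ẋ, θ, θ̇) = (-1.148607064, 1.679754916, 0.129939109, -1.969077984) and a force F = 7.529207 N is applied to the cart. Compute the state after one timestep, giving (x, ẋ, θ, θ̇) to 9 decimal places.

sinθ=0.129573765, cosθ=0.991569785
temp = (F + m·l·θ̇²·sinθ)/(M+m) = (7.529207 + 0.058036648)/2.046422 = 3.707565521
θ̈ = (g·sinθ − cosθ·temp)/(l·(4/3 − m·cos²θ/(M+m))) = -3.040633969
ẍ = temp − m·l·θ̈·cosθ/(M+m) = 3.877762419
Euler: x'=-1.148607064+0.044110·1.679754916=-1.074513075, ẋ'=1.679754916+0.044110·3.877762419=1.850803016
       θ'=0.129939109+0.044110·-1.969077984=0.043083079, θ̇'=-1.969077984+0.044110·-3.040633969=-2.103200348

(-1.074513075, 1.850803016, 0.043083079, -2.103200348)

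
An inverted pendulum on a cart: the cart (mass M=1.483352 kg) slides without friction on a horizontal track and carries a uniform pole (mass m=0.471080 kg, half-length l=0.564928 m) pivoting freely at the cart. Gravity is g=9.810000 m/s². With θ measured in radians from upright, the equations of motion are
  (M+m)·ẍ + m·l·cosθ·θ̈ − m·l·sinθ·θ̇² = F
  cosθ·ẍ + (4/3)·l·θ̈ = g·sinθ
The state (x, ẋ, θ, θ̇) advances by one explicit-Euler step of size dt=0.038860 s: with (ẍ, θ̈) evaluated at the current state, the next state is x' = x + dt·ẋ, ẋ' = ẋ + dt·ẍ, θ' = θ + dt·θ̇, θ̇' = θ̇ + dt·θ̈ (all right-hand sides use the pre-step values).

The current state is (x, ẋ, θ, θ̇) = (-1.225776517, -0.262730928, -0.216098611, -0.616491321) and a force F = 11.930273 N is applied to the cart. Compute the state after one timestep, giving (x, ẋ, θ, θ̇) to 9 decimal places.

(-1.235986241, 0.040834117, -0.240055464, -1.118650779)

sinθ=-0.214420616, cosθ=0.976741419
temp = (F + m·l·θ̇²·sinθ)/(M+m) = (11.930273 + -0.021687438)/1.954432 = 6.093118391
θ̈ = (g·sinθ − cosθ·temp)/(l·(4/3 − m·cos²θ/(M+m))) = -12.922271186
ẍ = temp − m·l·θ̈·cosθ/(M+m) = 7.811761327
Euler: x'=-1.225776517+0.038860·-0.262730928=-1.235986241, ẋ'=-0.262730928+0.038860·7.811761327=0.040834117
       θ'=-0.216098611+0.038860·-0.616491321=-0.240055464, θ̇'=-0.616491321+0.038860·-12.922271186=-1.118650779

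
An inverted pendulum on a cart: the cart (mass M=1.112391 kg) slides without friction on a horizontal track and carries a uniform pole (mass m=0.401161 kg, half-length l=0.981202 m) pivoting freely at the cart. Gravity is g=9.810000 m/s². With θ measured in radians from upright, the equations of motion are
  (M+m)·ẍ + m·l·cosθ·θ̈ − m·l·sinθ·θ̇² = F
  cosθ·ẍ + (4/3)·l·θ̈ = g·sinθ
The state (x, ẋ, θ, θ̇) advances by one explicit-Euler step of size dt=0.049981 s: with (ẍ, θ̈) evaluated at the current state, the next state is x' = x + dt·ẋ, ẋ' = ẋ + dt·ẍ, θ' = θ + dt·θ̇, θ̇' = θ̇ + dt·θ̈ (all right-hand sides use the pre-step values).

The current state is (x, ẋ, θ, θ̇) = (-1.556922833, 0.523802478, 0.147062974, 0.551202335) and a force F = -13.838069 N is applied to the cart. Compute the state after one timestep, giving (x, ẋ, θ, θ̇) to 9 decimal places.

(-1.530742661, -0.060336479, 0.174612618, 1.047798045)

sinθ=0.146533446, cosθ=0.989205716
temp = (F + m·l·θ̇²·sinθ)/(M+m) = (-13.838069 + 0.017524111)/1.513552 = -9.131199251
θ̈ = (g·sinθ − cosθ·temp)/(l·(4/3 − m·cos²θ/(M+m))) = 9.935689759
ẍ = temp − m·l·θ̈·cosθ/(M+m) = -11.687220285
Euler: x'=-1.556922833+0.049981·0.523802478=-1.530742661, ẋ'=0.523802478+0.049981·-11.687220285=-0.060336479
       θ'=0.147062974+0.049981·0.551202335=0.174612618, θ̇'=0.551202335+0.049981·9.935689759=1.047798045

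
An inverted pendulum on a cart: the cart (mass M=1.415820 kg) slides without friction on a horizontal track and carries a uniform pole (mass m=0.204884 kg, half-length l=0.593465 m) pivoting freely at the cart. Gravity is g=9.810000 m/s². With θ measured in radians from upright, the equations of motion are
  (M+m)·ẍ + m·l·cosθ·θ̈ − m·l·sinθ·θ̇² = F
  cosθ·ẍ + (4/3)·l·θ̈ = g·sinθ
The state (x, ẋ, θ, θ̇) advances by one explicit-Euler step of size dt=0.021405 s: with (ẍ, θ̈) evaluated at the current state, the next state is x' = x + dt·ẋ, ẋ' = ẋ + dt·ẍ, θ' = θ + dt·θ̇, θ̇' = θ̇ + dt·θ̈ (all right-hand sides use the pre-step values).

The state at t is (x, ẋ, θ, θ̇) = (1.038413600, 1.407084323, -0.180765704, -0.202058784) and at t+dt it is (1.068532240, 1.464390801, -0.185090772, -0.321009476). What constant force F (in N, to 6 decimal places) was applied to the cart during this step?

ẍ = (ẋ'−ẋ)/dt = (1.464390801−1.407084323)/0.021405 = 2.677247
θ̈ = (θ̇'−θ̇)/dt = (-0.321009476−-0.202058784)/0.021405 = -5.557145
sinθ=-0.179783, cosθ=0.983706
F = (M+m)·ẍ + m·l·cosθ·θ̈ − m·l·sinθ·θ̇² = 4.339025 + -0.664692 − -0.000892 = 3.675226

F = 3.675226 N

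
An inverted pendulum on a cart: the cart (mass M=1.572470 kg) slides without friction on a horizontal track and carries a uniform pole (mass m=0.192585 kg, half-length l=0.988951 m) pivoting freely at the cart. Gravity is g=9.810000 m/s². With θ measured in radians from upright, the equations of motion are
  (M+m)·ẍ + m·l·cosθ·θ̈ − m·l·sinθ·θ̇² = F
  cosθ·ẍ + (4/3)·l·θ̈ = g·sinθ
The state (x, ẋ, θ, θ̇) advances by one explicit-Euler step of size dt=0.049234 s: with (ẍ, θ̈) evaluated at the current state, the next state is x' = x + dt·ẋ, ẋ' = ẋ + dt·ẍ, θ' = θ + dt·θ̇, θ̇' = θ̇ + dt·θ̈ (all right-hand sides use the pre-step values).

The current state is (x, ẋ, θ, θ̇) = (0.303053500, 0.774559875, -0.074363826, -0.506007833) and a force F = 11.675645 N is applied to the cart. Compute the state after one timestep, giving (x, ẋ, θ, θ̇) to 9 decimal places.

(0.341188181, 1.132166971, -0.099276616, -0.803673489)

sinθ=-0.074295307, cosθ=0.997236285
temp = (F + m·l·θ̇²·sinθ)/(M+m) = (11.675645 + -0.003623040)/1.765055 = 6.612837538
θ̈ = (g·sinθ − cosθ·temp)/(l·(4/3 − m·cos²θ/(M+m))) = -6.045936870
ẍ = temp − m·l·θ̈·cosθ/(M+m) = 7.263417479
Euler: x'=0.303053500+0.049234·0.774559875=0.341188181, ẋ'=0.774559875+0.049234·7.263417479=1.132166971
       θ'=-0.074363826+0.049234·-0.506007833=-0.099276616, θ̇'=-0.506007833+0.049234·-6.045936870=-0.803673489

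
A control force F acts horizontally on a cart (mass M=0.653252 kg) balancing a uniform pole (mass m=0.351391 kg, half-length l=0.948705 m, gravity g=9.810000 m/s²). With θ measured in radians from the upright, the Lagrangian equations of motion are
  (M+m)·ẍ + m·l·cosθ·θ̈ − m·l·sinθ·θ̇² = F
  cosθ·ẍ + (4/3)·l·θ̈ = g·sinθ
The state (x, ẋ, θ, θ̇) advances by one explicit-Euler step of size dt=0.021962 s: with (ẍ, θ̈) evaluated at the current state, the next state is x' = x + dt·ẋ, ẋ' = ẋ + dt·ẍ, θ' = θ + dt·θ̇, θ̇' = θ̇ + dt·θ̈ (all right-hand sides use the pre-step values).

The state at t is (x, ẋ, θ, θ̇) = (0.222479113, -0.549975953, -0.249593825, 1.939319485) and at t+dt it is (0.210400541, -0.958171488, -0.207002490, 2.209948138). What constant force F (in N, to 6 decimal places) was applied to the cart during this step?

F = -14.382404 N

ẍ = (ẋ'−ẋ)/dt = (-0.958171488−-0.549975953)/0.021962 = -18.586446
θ̈ = (θ̇'−θ̇)/dt = (2.209948138−1.939319485)/0.021962 = 12.322587
sinθ=-0.247010, cosθ=0.969013
F = (M+m)·ẍ + m·l·cosθ·θ̈ − m·l·sinθ·θ̇² = -18.672743 + 3.980643 − -0.309696 = -14.382404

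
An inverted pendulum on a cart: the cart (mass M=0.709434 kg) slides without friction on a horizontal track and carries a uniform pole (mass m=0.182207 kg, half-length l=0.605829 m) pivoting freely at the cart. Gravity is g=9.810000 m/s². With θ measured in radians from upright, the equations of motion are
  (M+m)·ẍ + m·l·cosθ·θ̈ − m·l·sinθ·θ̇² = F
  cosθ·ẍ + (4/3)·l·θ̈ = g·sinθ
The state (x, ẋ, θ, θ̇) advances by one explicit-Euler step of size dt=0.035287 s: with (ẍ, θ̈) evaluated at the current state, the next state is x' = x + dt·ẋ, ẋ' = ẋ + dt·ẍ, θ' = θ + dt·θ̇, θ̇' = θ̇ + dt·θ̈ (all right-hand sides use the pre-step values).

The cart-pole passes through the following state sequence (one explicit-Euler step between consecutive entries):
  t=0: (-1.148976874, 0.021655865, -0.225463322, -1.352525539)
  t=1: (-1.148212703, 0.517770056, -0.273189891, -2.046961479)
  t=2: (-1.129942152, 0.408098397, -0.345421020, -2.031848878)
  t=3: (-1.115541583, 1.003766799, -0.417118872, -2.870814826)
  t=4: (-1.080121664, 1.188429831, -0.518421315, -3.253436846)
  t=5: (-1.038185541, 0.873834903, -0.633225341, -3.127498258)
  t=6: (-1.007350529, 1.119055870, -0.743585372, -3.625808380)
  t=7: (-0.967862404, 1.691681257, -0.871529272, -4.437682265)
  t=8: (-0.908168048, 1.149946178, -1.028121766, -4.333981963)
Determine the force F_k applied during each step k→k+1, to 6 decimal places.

step 0→1:
  ẍ = (ẋ'−ẋ)/dt = (0.517770056−0.021655865)/0.035287 = 14.059404
  θ̈ = (θ̇'−θ̇)/dt = (-2.046961479−-1.352525539)/0.035287 = -19.679654
  sinθ=-0.223558, cosθ=0.974691
  F = (M+m)·ẍ + m·l·cosθ·θ̈ − m·l·sinθ·θ̇² = 12.535941 + -2.117383 − -0.045144 = 10.463702
step 1→2:
  ẍ = (ẋ'−ẋ)/dt = (0.408098397−0.517770056)/0.035287 = -3.107990
  θ̈ = (θ̇'−θ̇)/dt = (-2.031848878−-2.046961479)/0.035287 = 0.428277
  sinθ=-0.269804, cosθ=0.962915
  F = (M+m)·ẍ + m·l·cosθ·θ̈ − m·l·sinθ·θ̇² = -2.771212 + 0.045523 − -0.124791 = -2.600898
step 2→3:
  ẍ = (ẋ'−ẋ)/dt = (1.003766799−0.408098397)/0.035287 = 16.880676
  θ̈ = (θ̇'−θ̇)/dt = (-2.870814826−-2.031848878)/0.035287 = -23.775497
  sinθ=-0.338593, cosθ=0.940933
  F = (M+m)·ẍ + m·l·cosθ·θ̈ − m·l·sinθ·θ̇² = 15.051503 + -2.469468 − -0.154303 = 12.736338
step 3→4:
  ẍ = (ẋ'−ẋ)/dt = (1.188429831−1.003766799)/0.035287 = 5.233175
  θ̈ = (θ̇'−θ̇)/dt = (-3.253436846−-2.870814826)/0.035287 = -10.843144
  sinθ=-0.405128, cosθ=0.914260
  F = (M+m)·ẍ + m·l·cosθ·θ̈ − m·l·sinθ·θ̇² = 4.666113 + -1.094309 − -0.368568 = 3.940372
step 4→5:
  ẍ = (ẋ'−ẋ)/dt = (0.873834903−1.188429831)/0.035287 = -8.915321
  θ̈ = (θ̇'−θ̇)/dt = (-3.127498258−-3.253436846)/0.035287 = 3.568980
  sinθ=-0.495510, cosθ=0.868603
  F = (M+m)·ẍ + m·l·cosθ·θ̈ − m·l·sinθ·θ̇² = -7.949266 + 0.342200 − -0.578964 = -7.028101
step 5→6:
  ẍ = (ẋ'−ẋ)/dt = (1.119055870−0.873834903)/0.035287 = 6.949329
  θ̈ = (θ̇'−θ̇)/dt = (-3.625808380−-3.127498258)/0.035287 = -14.121635
  sinθ=-0.591748, cosθ=0.806123
  F = (M+m)·ẍ + m·l·cosθ·θ̈ − m·l·sinθ·θ̇² = 6.196307 + -1.256613 − -0.638919 = 5.578613
step 6→7:
  ẍ = (ẋ'−ẋ)/dt = (1.691681257−1.119055870)/0.035287 = 16.227659
  θ̈ = (θ̇'−θ̇)/dt = (-4.437682265−-3.625808380)/0.035287 = -23.007733
  sinθ=-0.676931, cosθ=0.736046
  F = (M+m)·ẍ + m·l·cosθ·θ̈ − m·l·sinθ·θ̇² = 14.469246 + -1.869365 − -0.982357 = 13.582238
step 7→8:
  ẍ = (ẋ'−ẋ)/dt = (1.149946178−1.691681257)/0.035287 = -15.352257
  θ̈ = (θ̇'−θ̇)/dt = (-4.333981963−-4.437682265)/0.035287 = 2.938768
  sinθ=-0.765314, cosθ=0.643657
  F = (M+m)·ẍ + m·l·cosθ·θ̈ − m·l·sinθ·θ̇² = -13.688701 + 0.208802 − -1.663670 = -11.816229

F_0 = 10.463702 N
F_1 = -2.600898 N
F_2 = 12.736338 N
F_3 = 3.940372 N
F_4 = -7.028101 N
F_5 = 5.578613 N
F_6 = 13.582238 N
F_7 = -11.816229 N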